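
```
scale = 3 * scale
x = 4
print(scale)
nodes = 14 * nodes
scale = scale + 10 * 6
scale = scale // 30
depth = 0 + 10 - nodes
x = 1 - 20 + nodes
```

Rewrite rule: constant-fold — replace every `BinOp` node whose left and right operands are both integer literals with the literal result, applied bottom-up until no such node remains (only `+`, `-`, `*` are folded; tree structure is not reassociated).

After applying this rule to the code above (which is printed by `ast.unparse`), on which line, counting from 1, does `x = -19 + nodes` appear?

8

Transformed code:
scale = 3 * scale
x = 4
print(scale)
nodes = 14 * nodes
scale = scale + 60
scale = scale // 30
depth = 10 - nodes
x = -19 + nodes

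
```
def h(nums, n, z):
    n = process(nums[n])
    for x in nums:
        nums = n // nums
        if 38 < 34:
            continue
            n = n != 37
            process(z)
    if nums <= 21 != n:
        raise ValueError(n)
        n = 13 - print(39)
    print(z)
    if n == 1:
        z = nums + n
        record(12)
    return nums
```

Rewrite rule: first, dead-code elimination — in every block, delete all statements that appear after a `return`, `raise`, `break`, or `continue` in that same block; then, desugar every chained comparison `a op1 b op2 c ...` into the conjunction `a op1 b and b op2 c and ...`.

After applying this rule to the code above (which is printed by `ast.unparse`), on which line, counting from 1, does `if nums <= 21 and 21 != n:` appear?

Transformed code:
def h(nums, n, z):
    n = process(nums[n])
    for x in nums:
        nums = n // nums
        if 38 < 34:
            continue
    if nums <= 21 and 21 != n:
        raise ValueError(n)
    print(z)
    if n == 1:
        z = nums + n
        record(12)
    return nums

7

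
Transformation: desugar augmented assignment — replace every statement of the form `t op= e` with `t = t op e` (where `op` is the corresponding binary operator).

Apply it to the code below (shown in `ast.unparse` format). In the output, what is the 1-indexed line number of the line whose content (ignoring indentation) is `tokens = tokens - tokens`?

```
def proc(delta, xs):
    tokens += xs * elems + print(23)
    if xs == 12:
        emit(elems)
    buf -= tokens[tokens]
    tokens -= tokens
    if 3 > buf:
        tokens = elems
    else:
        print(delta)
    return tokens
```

Transformed code:
def proc(delta, xs):
    tokens = tokens + (xs * elems + print(23))
    if xs == 12:
        emit(elems)
    buf = buf - tokens[tokens]
    tokens = tokens - tokens
    if 3 > buf:
        tokens = elems
    else:
        print(delta)
    return tokens

6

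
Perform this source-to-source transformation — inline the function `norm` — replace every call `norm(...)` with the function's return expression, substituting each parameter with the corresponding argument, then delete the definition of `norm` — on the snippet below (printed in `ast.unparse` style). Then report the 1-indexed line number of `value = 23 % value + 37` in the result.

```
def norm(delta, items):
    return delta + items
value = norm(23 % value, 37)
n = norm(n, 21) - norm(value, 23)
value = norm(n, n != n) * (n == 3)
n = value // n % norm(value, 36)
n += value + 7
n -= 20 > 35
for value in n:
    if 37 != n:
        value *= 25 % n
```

Transformed code:
value = 23 % value + 37
n = n + 21 - (value + 23)
value = (n + (n != n)) * (n == 3)
n = value // n % (value + 36)
n += value + 7
n -= 20 > 35
for value in n:
    if 37 != n:
        value *= 25 % n

1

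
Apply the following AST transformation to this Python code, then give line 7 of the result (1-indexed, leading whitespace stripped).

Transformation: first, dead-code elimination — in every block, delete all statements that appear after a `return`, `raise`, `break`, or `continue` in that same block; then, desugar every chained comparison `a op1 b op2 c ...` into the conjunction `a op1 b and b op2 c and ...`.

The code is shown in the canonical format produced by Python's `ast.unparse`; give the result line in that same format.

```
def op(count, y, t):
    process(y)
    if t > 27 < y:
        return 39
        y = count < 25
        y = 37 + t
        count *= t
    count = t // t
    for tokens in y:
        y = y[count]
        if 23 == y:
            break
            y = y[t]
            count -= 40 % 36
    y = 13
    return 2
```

y = y[count]

Transformed code:
def op(count, y, t):
    process(y)
    if t > 27 and 27 < y:
        return 39
    count = t // t
    for tokens in y:
        y = y[count]
        if 23 == y:
            break
    y = 13
    return 2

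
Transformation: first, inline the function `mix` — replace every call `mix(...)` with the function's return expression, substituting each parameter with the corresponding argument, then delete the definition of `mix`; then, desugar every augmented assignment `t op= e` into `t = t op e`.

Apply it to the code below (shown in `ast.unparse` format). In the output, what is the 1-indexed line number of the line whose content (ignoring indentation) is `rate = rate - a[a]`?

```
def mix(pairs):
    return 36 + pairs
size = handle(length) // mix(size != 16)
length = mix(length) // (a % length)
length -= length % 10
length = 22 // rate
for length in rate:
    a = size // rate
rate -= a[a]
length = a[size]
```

7

Transformed code:
size = handle(length) // (36 + (size != 16))
length = (36 + length) // (a % length)
length = length - length % 10
length = 22 // rate
for length in rate:
    a = size // rate
rate = rate - a[a]
length = a[size]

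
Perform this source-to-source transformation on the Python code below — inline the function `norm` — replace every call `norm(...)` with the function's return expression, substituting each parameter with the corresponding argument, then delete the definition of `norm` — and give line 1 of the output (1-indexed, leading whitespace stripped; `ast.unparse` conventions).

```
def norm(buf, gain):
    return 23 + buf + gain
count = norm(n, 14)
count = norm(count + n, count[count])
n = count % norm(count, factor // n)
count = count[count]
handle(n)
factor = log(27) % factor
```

count = 23 + n + 14

Transformed code:
count = 23 + n + 14
count = 23 + (count + n) + count[count]
n = count % (23 + count + factor // n)
count = count[count]
handle(n)
factor = log(27) % factor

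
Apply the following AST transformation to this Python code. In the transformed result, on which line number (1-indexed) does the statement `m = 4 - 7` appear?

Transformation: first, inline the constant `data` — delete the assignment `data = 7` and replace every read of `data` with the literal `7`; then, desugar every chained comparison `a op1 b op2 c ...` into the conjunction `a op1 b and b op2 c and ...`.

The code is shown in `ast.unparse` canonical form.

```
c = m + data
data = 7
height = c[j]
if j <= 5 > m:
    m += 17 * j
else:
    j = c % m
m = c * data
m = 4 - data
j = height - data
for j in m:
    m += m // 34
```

Transformed code:
c = m + 7
height = c[j]
if j <= 5 and 5 > m:
    m += 17 * j
else:
    j = c % m
m = c * 7
m = 4 - 7
j = height - 7
for j in m:
    m += m // 34

8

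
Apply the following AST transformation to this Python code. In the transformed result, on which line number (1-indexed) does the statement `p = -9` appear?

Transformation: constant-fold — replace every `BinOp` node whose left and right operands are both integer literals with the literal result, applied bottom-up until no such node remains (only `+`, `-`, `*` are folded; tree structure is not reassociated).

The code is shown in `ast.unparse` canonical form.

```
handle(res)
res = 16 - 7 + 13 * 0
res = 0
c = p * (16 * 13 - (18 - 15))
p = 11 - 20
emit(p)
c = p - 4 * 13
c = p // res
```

5

Transformed code:
handle(res)
res = 9
res = 0
c = p * 205
p = -9
emit(p)
c = p - 52
c = p // res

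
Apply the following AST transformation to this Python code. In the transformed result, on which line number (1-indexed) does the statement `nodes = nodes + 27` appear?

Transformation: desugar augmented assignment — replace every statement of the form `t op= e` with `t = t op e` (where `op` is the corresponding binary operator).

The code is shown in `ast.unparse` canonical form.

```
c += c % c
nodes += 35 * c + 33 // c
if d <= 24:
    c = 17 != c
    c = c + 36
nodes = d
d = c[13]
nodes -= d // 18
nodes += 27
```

Transformed code:
c = c + c % c
nodes = nodes + (35 * c + 33 // c)
if d <= 24:
    c = 17 != c
    c = c + 36
nodes = d
d = c[13]
nodes = nodes - d // 18
nodes = nodes + 27

9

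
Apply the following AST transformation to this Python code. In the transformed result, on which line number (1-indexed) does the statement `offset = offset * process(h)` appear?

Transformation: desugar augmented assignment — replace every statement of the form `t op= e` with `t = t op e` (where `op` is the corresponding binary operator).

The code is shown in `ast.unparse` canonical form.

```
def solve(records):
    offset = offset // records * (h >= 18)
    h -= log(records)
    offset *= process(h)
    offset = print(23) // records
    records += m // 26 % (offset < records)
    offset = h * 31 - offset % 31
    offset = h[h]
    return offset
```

4

Transformed code:
def solve(records):
    offset = offset // records * (h >= 18)
    h = h - log(records)
    offset = offset * process(h)
    offset = print(23) // records
    records = records + m // 26 % (offset < records)
    offset = h * 31 - offset % 31
    offset = h[h]
    return offset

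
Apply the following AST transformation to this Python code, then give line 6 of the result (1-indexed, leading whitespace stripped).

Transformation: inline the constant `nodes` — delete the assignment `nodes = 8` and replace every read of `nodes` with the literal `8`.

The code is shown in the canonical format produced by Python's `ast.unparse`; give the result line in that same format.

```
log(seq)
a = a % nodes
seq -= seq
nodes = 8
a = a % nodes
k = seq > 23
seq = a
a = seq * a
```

seq = a

Transformed code:
log(seq)
a = a % 8
seq -= seq
a = a % 8
k = seq > 23
seq = a
a = seq * a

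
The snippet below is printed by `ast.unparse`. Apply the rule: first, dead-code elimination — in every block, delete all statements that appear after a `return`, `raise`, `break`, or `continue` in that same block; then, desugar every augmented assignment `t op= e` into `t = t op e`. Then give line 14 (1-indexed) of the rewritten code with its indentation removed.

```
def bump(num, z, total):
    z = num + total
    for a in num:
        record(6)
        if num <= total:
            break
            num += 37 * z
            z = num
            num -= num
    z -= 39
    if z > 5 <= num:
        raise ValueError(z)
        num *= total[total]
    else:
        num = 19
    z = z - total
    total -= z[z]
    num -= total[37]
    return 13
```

num = num - total[37]

Transformed code:
def bump(num, z, total):
    z = num + total
    for a in num:
        record(6)
        if num <= total:
            break
    z = z - 39
    if z > 5 <= num:
        raise ValueError(z)
    else:
        num = 19
    z = z - total
    total = total - z[z]
    num = num - total[37]
    return 13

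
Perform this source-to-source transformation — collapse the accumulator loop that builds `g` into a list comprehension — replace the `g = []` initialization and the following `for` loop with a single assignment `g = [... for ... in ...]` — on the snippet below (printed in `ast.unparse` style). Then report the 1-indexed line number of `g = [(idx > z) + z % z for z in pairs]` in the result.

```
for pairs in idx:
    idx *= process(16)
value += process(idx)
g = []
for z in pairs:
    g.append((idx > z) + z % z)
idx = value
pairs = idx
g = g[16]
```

4

Transformed code:
for pairs in idx:
    idx *= process(16)
value += process(idx)
g = [(idx > z) + z % z for z in pairs]
idx = value
pairs = idx
g = g[16]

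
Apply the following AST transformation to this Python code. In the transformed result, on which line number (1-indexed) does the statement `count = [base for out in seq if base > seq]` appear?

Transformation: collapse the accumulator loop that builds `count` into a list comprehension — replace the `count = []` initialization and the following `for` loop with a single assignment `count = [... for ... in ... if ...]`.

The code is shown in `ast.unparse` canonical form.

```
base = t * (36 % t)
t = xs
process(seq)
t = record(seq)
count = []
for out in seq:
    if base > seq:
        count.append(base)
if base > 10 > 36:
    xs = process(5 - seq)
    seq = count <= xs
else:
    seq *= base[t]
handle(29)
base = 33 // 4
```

Transformed code:
base = t * (36 % t)
t = xs
process(seq)
t = record(seq)
count = [base for out in seq if base > seq]
if base > 10 > 36:
    xs = process(5 - seq)
    seq = count <= xs
else:
    seq *= base[t]
handle(29)
base = 33 // 4

5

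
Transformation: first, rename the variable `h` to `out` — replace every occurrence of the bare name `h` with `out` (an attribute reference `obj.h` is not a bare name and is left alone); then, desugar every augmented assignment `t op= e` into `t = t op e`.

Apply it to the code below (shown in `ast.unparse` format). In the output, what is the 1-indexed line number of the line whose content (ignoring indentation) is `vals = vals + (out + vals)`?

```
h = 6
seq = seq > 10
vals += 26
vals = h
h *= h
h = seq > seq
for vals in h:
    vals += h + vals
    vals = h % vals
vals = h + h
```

8

Transformed code:
out = 6
seq = seq > 10
vals = vals + 26
vals = out
out = out * out
out = seq > seq
for vals in out:
    vals = vals + (out + vals)
    vals = out % vals
vals = out + out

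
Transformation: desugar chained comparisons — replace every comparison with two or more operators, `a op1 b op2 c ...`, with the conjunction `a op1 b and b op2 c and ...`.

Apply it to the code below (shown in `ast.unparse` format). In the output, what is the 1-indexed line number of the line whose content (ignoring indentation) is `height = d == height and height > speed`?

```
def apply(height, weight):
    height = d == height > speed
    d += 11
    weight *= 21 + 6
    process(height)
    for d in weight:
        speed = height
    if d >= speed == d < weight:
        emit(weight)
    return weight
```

2

Transformed code:
def apply(height, weight):
    height = d == height and height > speed
    d += 11
    weight *= 21 + 6
    process(height)
    for d in weight:
        speed = height
    if d >= speed and speed == d and (d < weight):
        emit(weight)
    return weight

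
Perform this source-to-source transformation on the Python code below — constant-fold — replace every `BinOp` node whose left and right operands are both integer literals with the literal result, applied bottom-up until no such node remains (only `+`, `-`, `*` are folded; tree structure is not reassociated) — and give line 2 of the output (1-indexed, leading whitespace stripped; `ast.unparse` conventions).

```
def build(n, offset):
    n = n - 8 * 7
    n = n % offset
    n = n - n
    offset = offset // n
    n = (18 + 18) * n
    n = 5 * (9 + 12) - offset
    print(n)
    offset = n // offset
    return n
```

Transformed code:
def build(n, offset):
    n = n - 56
    n = n % offset
    n = n - n
    offset = offset // n
    n = 36 * n
    n = 105 - offset
    print(n)
    offset = n // offset
    return n

n = n - 56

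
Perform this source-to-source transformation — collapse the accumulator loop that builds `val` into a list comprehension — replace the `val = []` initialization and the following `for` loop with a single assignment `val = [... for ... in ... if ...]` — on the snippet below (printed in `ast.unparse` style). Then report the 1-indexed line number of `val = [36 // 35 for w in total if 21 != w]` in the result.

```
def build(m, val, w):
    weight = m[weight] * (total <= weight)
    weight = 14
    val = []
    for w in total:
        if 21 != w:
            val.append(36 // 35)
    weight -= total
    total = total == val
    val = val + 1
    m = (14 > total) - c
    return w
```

4

Transformed code:
def build(m, val, w):
    weight = m[weight] * (total <= weight)
    weight = 14
    val = [36 // 35 for w in total if 21 != w]
    weight -= total
    total = total == val
    val = val + 1
    m = (14 > total) - c
    return w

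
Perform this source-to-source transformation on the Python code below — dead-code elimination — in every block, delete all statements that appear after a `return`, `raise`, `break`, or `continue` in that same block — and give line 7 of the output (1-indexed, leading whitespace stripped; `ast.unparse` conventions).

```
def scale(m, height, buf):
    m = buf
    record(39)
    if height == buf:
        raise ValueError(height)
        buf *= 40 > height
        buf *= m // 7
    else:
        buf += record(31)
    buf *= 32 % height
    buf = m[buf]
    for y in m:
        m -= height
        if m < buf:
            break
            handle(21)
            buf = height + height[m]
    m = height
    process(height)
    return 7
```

Transformed code:
def scale(m, height, buf):
    m = buf
    record(39)
    if height == buf:
        raise ValueError(height)
    else:
        buf += record(31)
    buf *= 32 % height
    buf = m[buf]
    for y in m:
        m -= height
        if m < buf:
            break
    m = height
    process(height)
    return 7

buf += record(31)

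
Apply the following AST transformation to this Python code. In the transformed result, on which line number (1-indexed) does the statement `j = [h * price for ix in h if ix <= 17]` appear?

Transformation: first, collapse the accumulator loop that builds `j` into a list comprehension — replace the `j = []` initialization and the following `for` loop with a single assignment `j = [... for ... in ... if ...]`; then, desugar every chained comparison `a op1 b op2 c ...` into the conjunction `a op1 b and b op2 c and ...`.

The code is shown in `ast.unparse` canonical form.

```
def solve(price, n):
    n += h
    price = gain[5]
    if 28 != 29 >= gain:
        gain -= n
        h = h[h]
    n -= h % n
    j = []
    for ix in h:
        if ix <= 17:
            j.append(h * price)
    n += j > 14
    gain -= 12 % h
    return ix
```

Transformed code:
def solve(price, n):
    n += h
    price = gain[5]
    if 28 != 29 and 29 >= gain:
        gain -= n
        h = h[h]
    n -= h % n
    j = [h * price for ix in h if ix <= 17]
    n += j > 14
    gain -= 12 % h
    return ix

8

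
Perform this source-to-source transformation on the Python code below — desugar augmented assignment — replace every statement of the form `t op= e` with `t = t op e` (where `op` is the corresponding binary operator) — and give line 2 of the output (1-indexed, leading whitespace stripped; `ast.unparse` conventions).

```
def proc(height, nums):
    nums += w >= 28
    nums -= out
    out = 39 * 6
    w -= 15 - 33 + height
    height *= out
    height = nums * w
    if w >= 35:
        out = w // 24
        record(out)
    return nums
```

Transformed code:
def proc(height, nums):
    nums = nums + (w >= 28)
    nums = nums - out
    out = 39 * 6
    w = w - (15 - 33 + height)
    height = height * out
    height = nums * w
    if w >= 35:
        out = w // 24
        record(out)
    return nums

nums = nums + (w >= 28)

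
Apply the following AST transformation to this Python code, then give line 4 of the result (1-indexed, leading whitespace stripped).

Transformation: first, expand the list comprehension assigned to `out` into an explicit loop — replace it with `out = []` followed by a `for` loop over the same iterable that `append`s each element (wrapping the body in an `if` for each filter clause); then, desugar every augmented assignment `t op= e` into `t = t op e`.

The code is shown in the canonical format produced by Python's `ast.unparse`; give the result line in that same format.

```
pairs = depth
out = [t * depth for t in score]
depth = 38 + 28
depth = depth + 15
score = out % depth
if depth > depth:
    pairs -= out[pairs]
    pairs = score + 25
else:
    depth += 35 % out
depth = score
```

out.append(t * depth)

Transformed code:
pairs = depth
out = []
for t in score:
    out.append(t * depth)
depth = 38 + 28
depth = depth + 15
score = out % depth
if depth > depth:
    pairs = pairs - out[pairs]
    pairs = score + 25
else:
    depth = depth + 35 % out
depth = score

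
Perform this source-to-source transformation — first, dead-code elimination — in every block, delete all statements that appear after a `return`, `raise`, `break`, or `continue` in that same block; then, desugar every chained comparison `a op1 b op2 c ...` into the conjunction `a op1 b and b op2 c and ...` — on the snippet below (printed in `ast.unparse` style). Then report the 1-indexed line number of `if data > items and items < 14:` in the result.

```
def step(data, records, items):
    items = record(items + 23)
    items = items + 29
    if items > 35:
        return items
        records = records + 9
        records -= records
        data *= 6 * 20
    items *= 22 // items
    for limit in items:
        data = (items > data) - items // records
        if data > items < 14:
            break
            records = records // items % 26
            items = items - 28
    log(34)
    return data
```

9

Transformed code:
def step(data, records, items):
    items = record(items + 23)
    items = items + 29
    if items > 35:
        return items
    items *= 22 // items
    for limit in items:
        data = (items > data) - items // records
        if data > items and items < 14:
            break
    log(34)
    return data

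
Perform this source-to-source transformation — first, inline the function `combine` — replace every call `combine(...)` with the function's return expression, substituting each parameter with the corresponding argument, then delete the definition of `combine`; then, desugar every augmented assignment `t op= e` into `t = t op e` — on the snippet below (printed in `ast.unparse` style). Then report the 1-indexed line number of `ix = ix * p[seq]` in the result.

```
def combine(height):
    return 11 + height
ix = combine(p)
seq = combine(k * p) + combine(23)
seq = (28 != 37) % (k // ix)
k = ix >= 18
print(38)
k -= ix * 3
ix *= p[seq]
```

7

Transformed code:
ix = 11 + p
seq = 11 + k * p + (11 + 23)
seq = (28 != 37) % (k // ix)
k = ix >= 18
print(38)
k = k - ix * 3
ix = ix * p[seq]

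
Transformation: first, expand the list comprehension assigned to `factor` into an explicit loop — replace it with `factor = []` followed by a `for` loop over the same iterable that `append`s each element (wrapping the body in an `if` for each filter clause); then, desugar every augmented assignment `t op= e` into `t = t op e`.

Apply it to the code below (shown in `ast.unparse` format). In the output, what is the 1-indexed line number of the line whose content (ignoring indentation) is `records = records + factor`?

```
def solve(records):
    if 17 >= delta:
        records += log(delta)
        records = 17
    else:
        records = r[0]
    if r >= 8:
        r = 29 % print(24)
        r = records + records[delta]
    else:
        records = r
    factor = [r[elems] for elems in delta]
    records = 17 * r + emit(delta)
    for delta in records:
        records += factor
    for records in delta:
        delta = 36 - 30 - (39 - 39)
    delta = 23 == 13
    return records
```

17

Transformed code:
def solve(records):
    if 17 >= delta:
        records = records + log(delta)
        records = 17
    else:
        records = r[0]
    if r >= 8:
        r = 29 % print(24)
        r = records + records[delta]
    else:
        records = r
    factor = []
    for elems in delta:
        factor.append(r[elems])
    records = 17 * r + emit(delta)
    for delta in records:
        records = records + factor
    for records in delta:
        delta = 36 - 30 - (39 - 39)
    delta = 23 == 13
    return records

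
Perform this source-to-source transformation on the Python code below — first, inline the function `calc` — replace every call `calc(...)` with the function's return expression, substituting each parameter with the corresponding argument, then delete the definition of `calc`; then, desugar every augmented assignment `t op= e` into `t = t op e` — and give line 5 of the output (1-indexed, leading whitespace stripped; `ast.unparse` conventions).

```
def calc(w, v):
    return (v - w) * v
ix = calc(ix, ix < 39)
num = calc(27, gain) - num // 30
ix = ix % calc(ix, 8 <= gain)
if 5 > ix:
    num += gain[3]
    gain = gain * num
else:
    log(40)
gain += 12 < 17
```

num = num + gain[3]

Transformed code:
ix = ((ix < 39) - ix) * (ix < 39)
num = (gain - 27) * gain - num // 30
ix = ix % (((8 <= gain) - ix) * (8 <= gain))
if 5 > ix:
    num = num + gain[3]
    gain = gain * num
else:
    log(40)
gain = gain + (12 < 17)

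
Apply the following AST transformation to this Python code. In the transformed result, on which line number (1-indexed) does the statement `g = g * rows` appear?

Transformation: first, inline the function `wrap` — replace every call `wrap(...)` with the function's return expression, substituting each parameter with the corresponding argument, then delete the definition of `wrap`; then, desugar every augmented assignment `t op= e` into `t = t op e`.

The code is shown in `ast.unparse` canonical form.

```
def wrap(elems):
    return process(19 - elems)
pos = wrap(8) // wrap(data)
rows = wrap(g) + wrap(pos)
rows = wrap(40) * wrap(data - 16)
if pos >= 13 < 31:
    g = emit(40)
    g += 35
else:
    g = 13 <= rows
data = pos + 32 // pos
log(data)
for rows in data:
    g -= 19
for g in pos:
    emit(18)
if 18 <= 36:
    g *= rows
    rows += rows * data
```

Transformed code:
pos = process(19 - 8) // process(19 - data)
rows = process(19 - g) + process(19 - pos)
rows = process(19 - 40) * process(19 - (data - 16))
if pos >= 13 < 31:
    g = emit(40)
    g = g + 35
else:
    g = 13 <= rows
data = pos + 32 // pos
log(data)
for rows in data:
    g = g - 19
for g in pos:
    emit(18)
if 18 <= 36:
    g = g * rows
    rows = rows + rows * data

16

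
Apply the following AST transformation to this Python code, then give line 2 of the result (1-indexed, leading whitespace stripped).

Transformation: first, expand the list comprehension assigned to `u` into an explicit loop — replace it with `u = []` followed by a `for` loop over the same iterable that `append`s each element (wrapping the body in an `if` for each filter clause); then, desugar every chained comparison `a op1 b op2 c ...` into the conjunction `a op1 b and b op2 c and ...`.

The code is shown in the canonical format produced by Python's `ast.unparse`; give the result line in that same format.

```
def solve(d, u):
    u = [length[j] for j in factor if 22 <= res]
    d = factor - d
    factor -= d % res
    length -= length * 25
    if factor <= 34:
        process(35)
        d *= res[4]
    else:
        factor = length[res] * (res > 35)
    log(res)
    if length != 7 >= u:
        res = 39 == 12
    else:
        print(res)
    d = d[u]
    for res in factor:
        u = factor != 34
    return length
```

u = []

Transformed code:
def solve(d, u):
    u = []
    for j in factor:
        if 22 <= res:
            u.append(length[j])
    d = factor - d
    factor -= d % res
    length -= length * 25
    if factor <= 34:
        process(35)
        d *= res[4]
    else:
        factor = length[res] * (res > 35)
    log(res)
    if length != 7 and 7 >= u:
        res = 39 == 12
    else:
        print(res)
    d = d[u]
    for res in factor:
        u = factor != 34
    return length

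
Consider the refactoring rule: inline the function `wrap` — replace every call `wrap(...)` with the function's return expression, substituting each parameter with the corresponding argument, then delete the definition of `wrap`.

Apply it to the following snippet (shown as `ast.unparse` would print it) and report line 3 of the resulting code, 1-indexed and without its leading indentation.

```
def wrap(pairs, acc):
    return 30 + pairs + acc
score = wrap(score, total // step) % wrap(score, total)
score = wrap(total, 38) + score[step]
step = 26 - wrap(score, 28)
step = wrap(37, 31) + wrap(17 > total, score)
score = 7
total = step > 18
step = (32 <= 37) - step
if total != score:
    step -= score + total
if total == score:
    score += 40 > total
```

step = 26 - (30 + score + 28)

Transformed code:
score = (30 + score + total // step) % (30 + score + total)
score = 30 + total + 38 + score[step]
step = 26 - (30 + score + 28)
step = 30 + 37 + 31 + (30 + (17 > total) + score)
score = 7
total = step > 18
step = (32 <= 37) - step
if total != score:
    step -= score + total
if total == score:
    score += 40 > total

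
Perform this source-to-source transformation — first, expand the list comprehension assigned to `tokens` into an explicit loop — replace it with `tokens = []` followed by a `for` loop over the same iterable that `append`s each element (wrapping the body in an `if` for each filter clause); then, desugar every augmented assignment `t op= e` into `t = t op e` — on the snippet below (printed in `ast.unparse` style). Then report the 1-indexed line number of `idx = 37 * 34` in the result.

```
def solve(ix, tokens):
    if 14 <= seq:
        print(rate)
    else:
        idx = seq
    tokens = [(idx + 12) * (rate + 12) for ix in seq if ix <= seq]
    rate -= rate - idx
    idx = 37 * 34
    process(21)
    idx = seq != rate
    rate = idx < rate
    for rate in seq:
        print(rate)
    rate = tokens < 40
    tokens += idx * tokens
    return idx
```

11

Transformed code:
def solve(ix, tokens):
    if 14 <= seq:
        print(rate)
    else:
        idx = seq
    tokens = []
    for ix in seq:
        if ix <= seq:
            tokens.append((idx + 12) * (rate + 12))
    rate = rate - (rate - idx)
    idx = 37 * 34
    process(21)
    idx = seq != rate
    rate = idx < rate
    for rate in seq:
        print(rate)
    rate = tokens < 40
    tokens = tokens + idx * tokens
    return idx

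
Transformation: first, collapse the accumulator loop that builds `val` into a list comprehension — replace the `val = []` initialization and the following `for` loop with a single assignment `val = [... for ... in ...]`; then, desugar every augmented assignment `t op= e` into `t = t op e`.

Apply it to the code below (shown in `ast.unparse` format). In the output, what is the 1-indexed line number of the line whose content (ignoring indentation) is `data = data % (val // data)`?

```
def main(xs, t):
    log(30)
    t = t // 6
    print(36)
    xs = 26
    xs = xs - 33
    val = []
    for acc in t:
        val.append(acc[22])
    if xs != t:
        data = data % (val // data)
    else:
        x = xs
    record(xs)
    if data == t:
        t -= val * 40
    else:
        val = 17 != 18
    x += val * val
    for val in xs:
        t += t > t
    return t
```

9

Transformed code:
def main(xs, t):
    log(30)
    t = t // 6
    print(36)
    xs = 26
    xs = xs - 33
    val = [acc[22] for acc in t]
    if xs != t:
        data = data % (val // data)
    else:
        x = xs
    record(xs)
    if data == t:
        t = t - val * 40
    else:
        val = 17 != 18
    x = x + val * val
    for val in xs:
        t = t + (t > t)
    return t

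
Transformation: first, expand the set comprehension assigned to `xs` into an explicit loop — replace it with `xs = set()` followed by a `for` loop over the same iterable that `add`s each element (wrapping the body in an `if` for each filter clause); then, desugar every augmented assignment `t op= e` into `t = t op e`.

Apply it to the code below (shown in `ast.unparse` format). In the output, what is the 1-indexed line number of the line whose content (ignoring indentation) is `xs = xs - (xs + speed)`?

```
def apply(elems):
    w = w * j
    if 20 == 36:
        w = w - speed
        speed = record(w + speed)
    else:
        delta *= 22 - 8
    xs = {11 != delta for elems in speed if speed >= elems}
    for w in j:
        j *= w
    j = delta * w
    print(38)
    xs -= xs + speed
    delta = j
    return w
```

Transformed code:
def apply(elems):
    w = w * j
    if 20 == 36:
        w = w - speed
        speed = record(w + speed)
    else:
        delta = delta * (22 - 8)
    xs = set()
    for elems in speed:
        if speed >= elems:
            xs.add(11 != delta)
    for w in j:
        j = j * w
    j = delta * w
    print(38)
    xs = xs - (xs + speed)
    delta = j
    return w

16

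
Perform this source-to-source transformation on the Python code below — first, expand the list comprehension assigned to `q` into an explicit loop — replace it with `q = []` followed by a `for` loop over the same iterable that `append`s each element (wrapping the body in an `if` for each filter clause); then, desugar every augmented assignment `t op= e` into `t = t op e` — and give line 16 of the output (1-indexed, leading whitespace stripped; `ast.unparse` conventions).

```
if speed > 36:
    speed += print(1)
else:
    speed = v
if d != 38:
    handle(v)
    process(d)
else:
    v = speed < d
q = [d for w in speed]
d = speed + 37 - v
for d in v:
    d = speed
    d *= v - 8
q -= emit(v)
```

Transformed code:
if speed > 36:
    speed = speed + print(1)
else:
    speed = v
if d != 38:
    handle(v)
    process(d)
else:
    v = speed < d
q = []
for w in speed:
    q.append(d)
d = speed + 37 - v
for d in v:
    d = speed
    d = d * (v - 8)
q = q - emit(v)

d = d * (v - 8)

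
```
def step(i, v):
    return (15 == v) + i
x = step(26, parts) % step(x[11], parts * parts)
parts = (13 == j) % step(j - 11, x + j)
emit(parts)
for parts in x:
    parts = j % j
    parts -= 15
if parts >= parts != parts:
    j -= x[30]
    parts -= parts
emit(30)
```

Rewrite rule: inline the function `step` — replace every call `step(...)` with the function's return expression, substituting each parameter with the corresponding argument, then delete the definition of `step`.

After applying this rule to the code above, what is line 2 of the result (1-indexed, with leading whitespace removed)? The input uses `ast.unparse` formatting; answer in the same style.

Transformed code:
x = ((15 == parts) + 26) % ((15 == parts * parts) + x[11])
parts = (13 == j) % ((15 == x + j) + (j - 11))
emit(parts)
for parts in x:
    parts = j % j
    parts -= 15
if parts >= parts != parts:
    j -= x[30]
    parts -= parts
emit(30)

parts = (13 == j) % ((15 == x + j) + (j - 11))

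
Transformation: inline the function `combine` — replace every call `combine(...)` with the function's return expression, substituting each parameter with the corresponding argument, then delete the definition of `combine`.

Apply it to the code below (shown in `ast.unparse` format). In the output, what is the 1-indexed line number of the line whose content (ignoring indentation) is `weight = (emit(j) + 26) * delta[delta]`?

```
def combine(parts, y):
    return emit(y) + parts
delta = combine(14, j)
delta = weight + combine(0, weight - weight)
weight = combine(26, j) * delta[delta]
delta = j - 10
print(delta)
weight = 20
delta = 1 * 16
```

Transformed code:
delta = emit(j) + 14
delta = weight + (emit(weight - weight) + 0)
weight = (emit(j) + 26) * delta[delta]
delta = j - 10
print(delta)
weight = 20
delta = 1 * 16

3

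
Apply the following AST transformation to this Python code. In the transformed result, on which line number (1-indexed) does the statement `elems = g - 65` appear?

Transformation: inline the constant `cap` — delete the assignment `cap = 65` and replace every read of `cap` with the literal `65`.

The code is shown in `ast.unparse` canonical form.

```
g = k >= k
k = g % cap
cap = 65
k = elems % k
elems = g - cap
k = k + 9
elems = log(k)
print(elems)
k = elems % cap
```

Transformed code:
g = k >= k
k = g % 65
k = elems % k
elems = g - 65
k = k + 9
elems = log(k)
print(elems)
k = elems % 65

4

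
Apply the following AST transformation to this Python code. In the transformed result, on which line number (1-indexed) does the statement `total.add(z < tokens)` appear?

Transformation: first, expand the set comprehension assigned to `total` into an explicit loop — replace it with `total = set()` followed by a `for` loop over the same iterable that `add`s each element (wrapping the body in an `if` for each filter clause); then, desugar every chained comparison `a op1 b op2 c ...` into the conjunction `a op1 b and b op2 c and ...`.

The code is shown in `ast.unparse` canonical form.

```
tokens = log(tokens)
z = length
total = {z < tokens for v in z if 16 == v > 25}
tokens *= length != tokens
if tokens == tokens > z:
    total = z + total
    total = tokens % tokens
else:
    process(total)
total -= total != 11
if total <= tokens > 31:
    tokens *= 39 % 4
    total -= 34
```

6

Transformed code:
tokens = log(tokens)
z = length
total = set()
for v in z:
    if 16 == v and v > 25:
        total.add(z < tokens)
tokens *= length != tokens
if tokens == tokens and tokens > z:
    total = z + total
    total = tokens % tokens
else:
    process(total)
total -= total != 11
if total <= tokens and tokens > 31:
    tokens *= 39 % 4
    total -= 34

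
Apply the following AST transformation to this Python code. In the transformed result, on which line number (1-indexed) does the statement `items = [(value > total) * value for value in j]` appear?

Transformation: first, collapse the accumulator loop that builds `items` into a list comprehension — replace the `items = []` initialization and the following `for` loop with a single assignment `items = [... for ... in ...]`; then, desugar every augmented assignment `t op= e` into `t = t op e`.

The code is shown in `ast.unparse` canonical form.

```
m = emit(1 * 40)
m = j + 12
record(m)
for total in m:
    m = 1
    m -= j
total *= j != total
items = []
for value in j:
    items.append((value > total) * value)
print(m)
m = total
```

8

Transformed code:
m = emit(1 * 40)
m = j + 12
record(m)
for total in m:
    m = 1
    m = m - j
total = total * (j != total)
items = [(value > total) * value for value in j]
print(m)
m = total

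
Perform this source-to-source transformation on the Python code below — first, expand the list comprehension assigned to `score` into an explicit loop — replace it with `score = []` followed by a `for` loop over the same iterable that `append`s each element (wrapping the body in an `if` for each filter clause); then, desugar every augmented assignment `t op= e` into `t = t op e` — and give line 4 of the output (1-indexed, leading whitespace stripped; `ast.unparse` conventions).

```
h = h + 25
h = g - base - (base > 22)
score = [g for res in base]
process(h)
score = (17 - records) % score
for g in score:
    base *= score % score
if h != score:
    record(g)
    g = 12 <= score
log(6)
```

Transformed code:
h = h + 25
h = g - base - (base > 22)
score = []
for res in base:
    score.append(g)
process(h)
score = (17 - records) % score
for g in score:
    base = base * (score % score)
if h != score:
    record(g)
    g = 12 <= score
log(6)

for res in base:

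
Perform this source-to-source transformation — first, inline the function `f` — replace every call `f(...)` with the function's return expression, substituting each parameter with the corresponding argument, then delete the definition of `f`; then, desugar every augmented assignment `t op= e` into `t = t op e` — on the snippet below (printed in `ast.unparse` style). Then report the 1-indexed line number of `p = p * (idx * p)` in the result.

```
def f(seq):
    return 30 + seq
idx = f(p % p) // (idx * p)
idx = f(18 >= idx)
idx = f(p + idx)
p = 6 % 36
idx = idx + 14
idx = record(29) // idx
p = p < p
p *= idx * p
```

8

Transformed code:
idx = (30 + p % p) // (idx * p)
idx = 30 + (18 >= idx)
idx = 30 + (p + idx)
p = 6 % 36
idx = idx + 14
idx = record(29) // idx
p = p < p
p = p * (idx * p)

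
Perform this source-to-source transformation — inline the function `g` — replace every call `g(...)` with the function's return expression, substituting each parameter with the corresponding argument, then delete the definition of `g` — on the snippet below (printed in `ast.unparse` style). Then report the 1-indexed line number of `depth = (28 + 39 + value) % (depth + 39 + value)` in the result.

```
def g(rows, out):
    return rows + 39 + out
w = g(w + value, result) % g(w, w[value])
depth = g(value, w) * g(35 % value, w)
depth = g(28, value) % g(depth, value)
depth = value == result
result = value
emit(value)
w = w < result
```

3

Transformed code:
w = (w + value + 39 + result) % (w + 39 + w[value])
depth = (value + 39 + w) * (35 % value + 39 + w)
depth = (28 + 39 + value) % (depth + 39 + value)
depth = value == result
result = value
emit(value)
w = w < result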